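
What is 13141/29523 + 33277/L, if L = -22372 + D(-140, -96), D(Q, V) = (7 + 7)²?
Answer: -230340685/218234016 ≈ -1.0555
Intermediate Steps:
D(Q, V) = 196 (D(Q, V) = 14² = 196)
L = -22176 (L = -22372 + 196 = -22176)
13141/29523 + 33277/L = 13141/29523 + 33277/(-22176) = 13141*(1/29523) + 33277*(-1/22176) = 13141/29523 - 33277/22176 = -230340685/218234016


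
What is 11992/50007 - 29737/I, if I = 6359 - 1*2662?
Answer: -1442723735/184875879 ≈ -7.8037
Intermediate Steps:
I = 3697 (I = 6359 - 2662 = 3697)
11992/50007 - 29737/I = 11992/50007 - 29737/3697 = -1442723735/184875879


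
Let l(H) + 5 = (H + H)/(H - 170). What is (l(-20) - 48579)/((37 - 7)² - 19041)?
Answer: 923092/344679 ≈ 2.6781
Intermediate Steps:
l(H) = -5 + 2*H/(-170 + H) (l(H) = -5 + (H + H)/(H - 170) = -5 + (2*H)/(-170 + H) = -5 + 2*H/(-170 + H))
(l(-20) - 48579)/((37 - 7)² - 19041) = ((850 - 3*(-20))/(-170 - 20) - 48579)/((37 - 7)² - 19041) = ((850 + 60)/(-190) - 48579)/(30² - 19041) = (-1/190*910 - 48579)/(900 - 19041) = (-91/19 - 48579)/(-18141) = -923092/19*(-1/18141) = 923092/344679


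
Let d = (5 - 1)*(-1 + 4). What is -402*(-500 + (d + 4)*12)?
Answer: 123816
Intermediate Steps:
d = 12 (d = 4*3 = 12)
-402*(-500 + (d + 4)*12) = -402*(-500 + (12 + 4)*12) = -402*(-500 + 16*12) = -402*(-500 + 192) = -402*(-308) = 123816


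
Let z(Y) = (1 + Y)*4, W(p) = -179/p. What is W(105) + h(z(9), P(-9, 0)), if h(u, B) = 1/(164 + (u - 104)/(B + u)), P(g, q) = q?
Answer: -20689/12180 ≈ -1.6986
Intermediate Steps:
z(Y) = 4 + 4*Y
h(u, B) = 1/(164 + (-104 + u)/(B + u))
W(105) + h(z(9), P(-9, 0)) = -179/105 + (0 + (4 + 4*9))/(-104 + 164*0 + 165*(4 + 4*9)) = -179*1/105 + (0 + (4 + 36))/(-104 + 0 + 165*(4 + 36)) = -179/105 + (0 + 40)/(-104 + 0 + 165*40) = -179/105 + 40/(-104 + 0 + 6600) = -179/105 + 40/6496 = -179/105 + (1/6496)*40 = -179/105 + 5/812 = -20689/12180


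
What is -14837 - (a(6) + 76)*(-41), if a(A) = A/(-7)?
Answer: -82293/7 ≈ -11756.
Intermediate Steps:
a(A) = -A/7 (a(A) = A*(-1/7) = -A/7)
-14837 - (a(6) + 76)*(-41) = -14837 - (-1/7*6 + 76)*(-41) = -14837 - (-6/7 + 76)*(-41) = -14837 - 526*(-41)/7 = -14837 - 1*(-21566/7) = -14837 + 21566/7 = -82293/7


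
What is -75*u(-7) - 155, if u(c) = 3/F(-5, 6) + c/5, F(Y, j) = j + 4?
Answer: -145/2 ≈ -72.500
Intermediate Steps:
F(Y, j) = 4 + j
u(c) = 3/10 + c/5 (u(c) = 3/(4 + 6) + c/5 = 3/10 + c*(⅕) = 3*(⅒) + c/5 = 3/10 + c/5)
-75*u(-7) - 155 = -75*(3/10 + (⅕)*(-7)) - 155 = -75*(3/10 - 7/5) - 155 = -75*(-11/10) - 155 = 165/2 - 155 = -145/2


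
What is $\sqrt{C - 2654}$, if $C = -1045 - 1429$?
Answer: $2 i \sqrt{1282} \approx 71.61 i$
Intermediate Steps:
$C = -2474$
$\sqrt{C - 2654} = \sqrt{-2474 - 2654} = \sqrt{-5128} = 2 i \sqrt{1282}$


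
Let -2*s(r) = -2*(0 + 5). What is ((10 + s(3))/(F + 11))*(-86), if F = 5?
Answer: -645/8 ≈ -80.625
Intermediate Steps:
s(r) = 5 (s(r) = -(-1)*(0 + 5) = -(-1)*5 = -½*(-10) = 5)
((10 + s(3))/(F + 11))*(-86) = ((10 + 5)/(5 + 11))*(-86) = (15/16)*(-86) = -645/8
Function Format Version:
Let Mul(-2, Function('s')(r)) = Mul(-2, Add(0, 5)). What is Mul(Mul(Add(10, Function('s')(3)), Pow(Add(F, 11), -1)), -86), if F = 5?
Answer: Rational(-645, 8) ≈ -80.625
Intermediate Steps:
Function('s')(r) = 5 (Function('s')(r) = Mul(Rational(-1, 2), Mul(-2, Add(0, 5))) = Mul(Rational(-1, 2), Mul(-2, 5)) = Mul(Rational(-1, 2), -10) = 5)
Mul(Mul(Add(10, Function('s')(3)), Pow(Add(F, 11), -1)), -86) = Mul(Mul(Add(10, 5), Pow(Add(5, 11), -1)), -86) = Mul(Mul(15, Pow(16, -1)), -86) = Mul(Mul(15, Rational(1, 16)), -86) = Mul(Rational(15, 16), -86) = Rational(-645, 8)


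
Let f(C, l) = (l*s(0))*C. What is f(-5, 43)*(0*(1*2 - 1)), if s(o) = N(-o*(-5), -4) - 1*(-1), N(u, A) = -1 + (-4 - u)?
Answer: 0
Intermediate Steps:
N(u, A) = -5 - u
s(o) = -4 - 5*o (s(o) = (-5 - (-o)*(-5)) - 1*(-1) = (-5 - 5*o) + 1 = -4 - 5*o)
f(C, l) = -4*C*l (f(C, l) = (l*(-4 - 5*0))*C = (l*(-4 + 0))*C = (l*(-4))*C = (-4*l)*C = -4*C*l)
f(-5, 43)*(0*(1*2 - 1)) = (-4*(-5)*43)*(0*(1*2 - 1)) = 860*(0*(2 - 1)) = 860*(0*1) = 860*0 = 0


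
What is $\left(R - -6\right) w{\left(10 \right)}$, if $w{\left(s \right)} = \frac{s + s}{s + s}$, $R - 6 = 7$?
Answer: $19$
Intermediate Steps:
$R = 13$ ($R = 6 + 7 = 13$)
$w{\left(s \right)} = 1$ ($w{\left(s \right)} = \frac{2 s}{2 s} = 2 s \frac{1}{2 s} = 1$)
$\left(R - -6\right) w{\left(10 \right)} = \left(13 - -6\right) 1 = \left(13 + 6\right) 1 = 19 \cdot 1 = 19$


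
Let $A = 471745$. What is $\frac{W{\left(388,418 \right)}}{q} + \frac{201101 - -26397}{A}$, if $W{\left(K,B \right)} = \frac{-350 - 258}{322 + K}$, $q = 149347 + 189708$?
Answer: $\frac{288237318926}{597698556275} \approx 0.48225$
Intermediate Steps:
$q = 339055$
$W{\left(K,B \right)} = - \frac{608}{322 + K}$
$\frac{W{\left(388,418 \right)}}{q} + \frac{201101 - -26397}{A} = \frac{\left(-608\right) \frac{1}{322 + 388}}{339055} + \frac{201101 - -26397}{471745} = - \frac{608}{710} \cdot \frac{1}{339055} + \left(201101 + 26397\right) \frac{1}{471745} = \left(-608\right) \frac{1}{710} \cdot \frac{1}{339055} + 227498 \cdot \frac{1}{471745} = \left(- \frac{304}{355}\right) \frac{1}{339055} + \frac{227498}{471745} = - \frac{16}{6334975} + \frac{227498}{471745} = \frac{288237318926}{597698556275}$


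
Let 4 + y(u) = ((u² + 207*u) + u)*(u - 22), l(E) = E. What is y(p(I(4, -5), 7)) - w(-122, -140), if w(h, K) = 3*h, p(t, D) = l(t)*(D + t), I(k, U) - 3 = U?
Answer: 63722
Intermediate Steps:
I(k, U) = 3 + U
p(t, D) = t*(D + t)
y(u) = -4 + (-22 + u)*(u² + 208*u) (y(u) = -4 + ((u² + 207*u) + u)*(u - 22) = -4 + (u² + 208*u)*(-22 + u) = -4 + (-22 + u)*(u² + 208*u))
y(p(I(4, -5), 7)) - w(-122, -140) = (-4 + ((3 - 5)*(7 + (3 - 5)))³ - 4576*(3 - 5)*(7 + (3 - 5)) + 186*((3 - 5)*(7 + (3 - 5)))²) - 3*(-122) = (-4 + (-2*(7 - 2))³ - (-9152)*(7 - 2) + 186*(-2*(7 - 2))²) - 1*(-366) = (-4 + (-2*5)³ - (-9152)*5 + 186*(-2*5)²) + 366 = (-4 + (-10)³ - 4576*(-10) + 186*(-10)²) + 366 = (-4 - 1000 + 45760 + 186*100) + 366 = (-4 - 1000 + 45760 + 18600) + 366 = 63356 + 366 = 63722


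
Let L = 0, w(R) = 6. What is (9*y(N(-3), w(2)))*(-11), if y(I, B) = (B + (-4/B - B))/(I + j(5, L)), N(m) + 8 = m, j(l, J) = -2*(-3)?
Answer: -66/5 ≈ -13.200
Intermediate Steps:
j(l, J) = 6
N(m) = -8 + m
y(I, B) = -4/(B*(6 + I)) (y(I, B) = (B + (-4/B - B))/(I + 6) = (B + (-B - 4/B))/(6 + I) = (-4/B)/(6 + I) = -4/(B*(6 + I)))
(9*y(N(-3), w(2)))*(-11) = (9*(-4/(6*(6 + (-8 - 3)))))*(-11) = (9*(-4*1/6/(6 - 11)))*(-11) = (9*(-4*1/6/(-5)))*(-11) = (9*(-4*1/6*(-1/5)))*(-11) = (9*(2/15))*(-11) = (6/5)*(-11) = -66/5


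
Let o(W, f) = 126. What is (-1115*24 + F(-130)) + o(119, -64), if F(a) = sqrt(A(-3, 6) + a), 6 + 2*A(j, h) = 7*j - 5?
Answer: -26634 + I*sqrt(146) ≈ -26634.0 + 12.083*I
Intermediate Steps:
A(j, h) = -11/2 + 7*j/2 (A(j, h) = -3 + (7*j - 5)/2 = -3 + (-5 + 7*j)/2 = -3 + (-5/2 + 7*j/2) = -11/2 + 7*j/2)
F(a) = sqrt(-16 + a) (F(a) = sqrt((-11/2 + (7/2)*(-3)) + a) = sqrt((-11/2 - 21/2) + a) = sqrt(-16 + a))
(-1115*24 + F(-130)) + o(119, -64) = (-1115*24 + sqrt(-16 - 130)) + 126 = (-26760 + sqrt(-146)) + 126 = (-26760 + I*sqrt(146)) + 126 = -26634 + I*sqrt(146)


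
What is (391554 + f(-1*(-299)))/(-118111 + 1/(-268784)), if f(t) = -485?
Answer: -105113090096/31746347025 ≈ -3.3110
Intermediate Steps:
(391554 + f(-1*(-299)))/(-118111 + 1/(-268784)) = (391554 - 485)/(-118111 + 1/(-268784)) = 391069/(-118111 - 1/268784) = 391069/(-31746347025/268784) = 391069*(-268784/31746347025) = -105113090096/31746347025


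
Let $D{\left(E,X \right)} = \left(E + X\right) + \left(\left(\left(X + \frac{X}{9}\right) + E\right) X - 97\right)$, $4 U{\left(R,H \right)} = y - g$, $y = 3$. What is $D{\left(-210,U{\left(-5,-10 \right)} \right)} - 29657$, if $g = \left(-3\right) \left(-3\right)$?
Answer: $-29648$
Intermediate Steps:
$g = 9$
$U{\left(R,H \right)} = - \frac{3}{2}$ ($U{\left(R,H \right)} = \frac{3 - 9}{4} = \frac{1}{4} \left(-6\right) = - \frac{3}{2}$)
$D{\left(E,X \right)} = -97 + E + X + X \left(E + \frac{10 X}{9}\right)$ ($D{\left(E,X \right)} = \left(E + X\right) + \left(\left(\left(X + X \frac{1}{9}\right) + E\right) X - 97\right) = \left(E + X\right) + \left(\left(\left(X + \frac{X}{9}\right) + E\right) X - 97\right) = \left(E + X\right) + \left(\left(\frac{10 X}{9} + E\right) X - 97\right) = \left(E + X\right) + \left(\left(E + \frac{10 X}{9}\right) X - 97\right) = \left(E + X\right) + \left(X \left(E + \frac{10 X}{9}\right) - 97\right) = \left(E + X\right) + \left(-97 + X \left(E + \frac{10 X}{9}\right)\right) = -97 + E + X + X \left(E + \frac{10 X}{9}\right)$)
$D{\left(-210,U{\left(-5,-10 \right)} \right)} - 29657 = \left(-97 - 210 - \frac{3}{2} + \frac{10 \left(- \frac{3}{2}\right)^{2}}{9} - -315\right) - 29657 = \left(-97 - 210 - \frac{3}{2} + \frac{10}{9} \cdot \frac{9}{4} + 315\right) - 29657 = \left(-97 - 210 - \frac{3}{2} + \frac{5}{2} + 315\right) - 29657 = 9 - 29657 = -29648$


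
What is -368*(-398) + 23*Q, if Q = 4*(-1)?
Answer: 146372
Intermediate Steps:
Q = -4
-368*(-398) + 23*Q = -368*(-398) + 23*(-4) = 146464 - 92 = 146372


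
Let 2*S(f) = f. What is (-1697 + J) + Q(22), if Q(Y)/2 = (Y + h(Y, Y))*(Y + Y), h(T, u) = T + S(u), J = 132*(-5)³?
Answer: -13357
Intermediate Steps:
S(f) = f/2
J = -16500 (J = 132*(-125) = -16500)
h(T, u) = T + u/2
Q(Y) = 10*Y² (Q(Y) = 2*((Y + (Y + Y/2))*(Y + Y)) = 2*((Y + 3*Y/2)*(2*Y)) = 2*((5*Y/2)*(2*Y)) = 2*(5*Y²) = 10*Y²)
(-1697 + J) + Q(22) = (-1697 - 16500) + 10*22² = -18197 + 10*484 = -18197 + 4840 = -13357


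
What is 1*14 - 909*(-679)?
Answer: 617225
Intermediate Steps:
1*14 - 909*(-679) = 14 + 617211 = 617225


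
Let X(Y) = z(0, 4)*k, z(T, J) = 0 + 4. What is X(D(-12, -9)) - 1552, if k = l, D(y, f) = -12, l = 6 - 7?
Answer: -1556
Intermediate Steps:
z(T, J) = 4
l = -1
k = -1
X(Y) = -4 (X(Y) = 4*(-1) = -4)
X(D(-12, -9)) - 1552 = -4 - 1552 = -1556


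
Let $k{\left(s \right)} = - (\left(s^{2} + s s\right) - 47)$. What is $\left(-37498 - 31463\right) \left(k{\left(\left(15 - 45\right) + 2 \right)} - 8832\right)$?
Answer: $713953233$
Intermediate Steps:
$k{\left(s \right)} = 47 - 2 s^{2}$ ($k{\left(s \right)} = - (\left(s^{2} + s^{2}\right) - 47) = - (2 s^{2} - 47) = - (-47 + 2 s^{2}) = 47 - 2 s^{2}$)
$\left(-37498 - 31463\right) \left(k{\left(\left(15 - 45\right) + 2 \right)} - 8832\right) = \left(-37498 - 31463\right) \left(\left(47 - 2 \left(\left(15 - 45\right) + 2\right)^{2}\right) - 8832\right) = - 68961 \left(\left(47 - 2 \left(-30 + 2\right)^{2}\right) - 8832\right) = - 68961 \left(\left(47 - 2 \left(-28\right)^{2}\right) - 8832\right) = - 68961 \left(\left(47 - 1568\right) - 8832\right) = - 68961 \left(-1521 - 8832\right) = \left(-68961\right) \left(-10353\right) = 713953233$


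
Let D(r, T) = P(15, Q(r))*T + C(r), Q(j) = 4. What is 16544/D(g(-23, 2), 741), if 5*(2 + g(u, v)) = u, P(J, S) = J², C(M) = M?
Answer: 220/2217 ≈ 0.099233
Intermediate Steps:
g(u, v) = -2 + u/5
D(r, T) = r + 225*T (D(r, T) = 15²*T + r = 225*T + r = r + 225*T)
16544/D(g(-23, 2), 741) = 16544/((-2 + (⅕)*(-23)) + 225*741) = 16544/((-2 - 23/5) + 166725) = 16544/(-33/5 + 166725) = 16544/(833592/5) = 16544*(5/833592) = 220/2217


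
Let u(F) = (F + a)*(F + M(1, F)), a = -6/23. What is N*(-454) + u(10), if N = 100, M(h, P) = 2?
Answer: -1041512/23 ≈ -45283.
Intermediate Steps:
a = -6/23 (a = -6*1/23 = -6/23 ≈ -0.26087)
u(F) = (2 + F)*(-6/23 + F) (u(F) = (F - 6/23)*(F + 2) = (-6/23 + F)*(2 + F) = (2 + F)*(-6/23 + F))
N*(-454) + u(10) = 100*(-454) + (-12/23 + 10**2 + (40/23)*10) = -45400 + (-12/23 + 100 + 400/23) = -45400 + 2688/23 = -1041512/23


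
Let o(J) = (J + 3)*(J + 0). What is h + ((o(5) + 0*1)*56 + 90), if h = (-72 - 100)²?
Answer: 31914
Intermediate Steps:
o(J) = J*(3 + J) (o(J) = (3 + J)*J = J*(3 + J))
h = 29584 (h = (-172)² = 29584)
h + ((o(5) + 0*1)*56 + 90) = 29584 + ((5*(3 + 5) + 0*1)*56 + 90) = 29584 + ((5*8 + 0)*56 + 90) = 29584 + ((40 + 0)*56 + 90) = 29584 + (40*56 + 90) = 29584 + (2240 + 90) = 29584 + 2330 = 31914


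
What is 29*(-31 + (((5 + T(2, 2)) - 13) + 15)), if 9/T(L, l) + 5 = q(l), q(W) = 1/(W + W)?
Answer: -14268/19 ≈ -750.95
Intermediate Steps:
q(W) = 1/(2*W)
T(L, l) = 9/(-5 + 1/(2*l))
29*(-31 + (((5 + T(2, 2)) - 13) + 15)) = 29*(-31 + (((5 - 18*2/(-1 + 10*2)) - 13) + 15)) = 29*(-31 + (((5 - 18*2/(-1 + 20)) - 13) + 15)) = 29*(-31 + (((5 - 18*2/19) - 13) + 15)) = 29*(-31 + (((5 - 18*2*1/19) - 13) + 15)) = 29*(-31 + (((5 - 36/19) - 13) + 15)) = 29*(-31 + ((59/19 - 13) + 15)) = 29*(-31 + (-188/19 + 15)) = 29*(-31 + 97/19) = 29*(-492/19) = -14268/19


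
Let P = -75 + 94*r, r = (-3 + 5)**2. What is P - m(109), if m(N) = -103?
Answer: 404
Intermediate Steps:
r = 4 (r = 2**2 = 4)
P = 301 (P = -75 + 94*4 = -75 + 376 = 301)
P - m(109) = 301 - 1*(-103) = 301 + 103 = 404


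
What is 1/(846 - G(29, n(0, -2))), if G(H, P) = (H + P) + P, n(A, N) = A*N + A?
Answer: 1/817 ≈ 0.0012240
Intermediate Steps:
n(A, N) = A + A*N
G(H, P) = H + 2*P
1/(846 - G(29, n(0, -2))) = 1/(846 - (29 + 2*(0*(1 - 2)))) = 1/(846 - (29 + 2*(0*(-1)))) = 1/(846 - (29 + 2*0)) = 1/(846 - (29 + 0)) = 1/(846 - 1*29) = 1/(846 - 29) = 1/817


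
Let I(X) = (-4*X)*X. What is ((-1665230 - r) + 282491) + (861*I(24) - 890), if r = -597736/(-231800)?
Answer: -97569707392/28975 ≈ -3.3674e+6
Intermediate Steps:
I(X) = -4*X²
r = 74717/28975 (r = -597736*(-1/231800) = 74717/28975 ≈ 2.5787)
((-1665230 - r) + 282491) + (861*I(24) - 890) = ((-1665230 - 1*74717/28975) + 282491) + (861*(-4*24²) - 890) = ((-1665230 - 74717/28975) + 282491) + (861*(-4*576) - 890) = (-48250113967/28975 + 282491) + (861*(-2304) - 890) = -40064937242/28975 + (-1983744 - 890) = -40064937242/28975 - 1984634 = -97569707392/28975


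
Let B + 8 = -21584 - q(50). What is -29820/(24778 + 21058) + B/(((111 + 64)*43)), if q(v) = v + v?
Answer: -43523929/12318425 ≈ -3.5332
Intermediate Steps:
q(v) = 2*v
B = -21692 (B = -8 + (-21584 - 2*50) = -8 + (-21584 - 1*100) = -8 + (-21584 - 100) = -8 - 21684 = -21692)
-29820/(24778 + 21058) + B/(((111 + 64)*43)) = -29820/(24778 + 21058) - 21692*1/(43*(111 + 64)) = -29820/45836 - 21692/(175*43) = -29820*1/45836 - 21692/7525 = -1065/1637 - 21692*1/7525 = -1065/1637 - 21692/7525 = -43523929/12318425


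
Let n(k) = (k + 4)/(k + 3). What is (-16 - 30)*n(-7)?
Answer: -69/2 ≈ -34.500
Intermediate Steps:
n(k) = (4 + k)/(3 + k)
(-16 - 30)*n(-7) = (-16 - 30)*((4 - 7)/(3 - 7)) = -46*(-3)/(-4) = -(-23)*(-3)/2 = -46*¾ = -69/2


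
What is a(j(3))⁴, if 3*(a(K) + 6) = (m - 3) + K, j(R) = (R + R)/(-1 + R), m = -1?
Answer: 130321/81 ≈ 1608.9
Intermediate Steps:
j(R) = 2*R/(-1 + R) (j(R) = (2*R)/(-1 + R) = 2*R/(-1 + R))
a(K) = -22/3 + K/3 (a(K) = -6 + ((-1 - 3) + K)/3 = -6 + (-4 + K)/3 = -6 + (-4/3 + K/3) = -22/3 + K/3)
a(j(3))⁴ = (-22/3 + (2*3/(-1 + 3))/3)⁴ = (-22/3 + (2*3/2)/3)⁴ = (-22/3 + (2*3*(½))/3)⁴ = (-22/3 + (⅓)*3)⁴ = (-22/3 + 1)⁴ = (-19/3)⁴ = 130321/81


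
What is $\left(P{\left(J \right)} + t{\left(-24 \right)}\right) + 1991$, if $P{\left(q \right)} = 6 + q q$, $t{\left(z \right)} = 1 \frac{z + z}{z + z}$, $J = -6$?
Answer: $2034$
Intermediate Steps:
$t{\left(z \right)} = 1$ ($t{\left(z \right)} = 1 \frac{2 z}{2 z} = 1 \cdot 2 z \frac{1}{2 z} = 1 \cdot 1 = 1$)
$P{\left(q \right)} = 6 + q^{2}$
$\left(P{\left(J \right)} + t{\left(-24 \right)}\right) + 1991 = \left(\left(6 + \left(-6\right)^{2}\right) + 1\right) + 1991 = \left(\left(6 + 36\right) + 1\right) + 1991 = \left(42 + 1\right) + 1991 = 43 + 1991 = 2034$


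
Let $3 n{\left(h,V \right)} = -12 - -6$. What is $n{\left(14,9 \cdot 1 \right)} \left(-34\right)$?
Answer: $68$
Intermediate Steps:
$n{\left(h,V \right)} = -2$ ($n{\left(h,V \right)} = \frac{-12 - -6}{3} = \frac{-12 + 6}{3} = \frac{1}{3} \left(-6\right) = -2$)
$n{\left(14,9 \cdot 1 \right)} \left(-34\right) = \left(-2\right) \left(-34\right) = 68$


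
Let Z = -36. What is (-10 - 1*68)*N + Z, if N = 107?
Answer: -8382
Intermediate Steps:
(-10 - 1*68)*N + Z = (-10 - 1*68)*107 - 36 = (-10 - 68)*107 - 36 = -78*107 - 36 = -8346 - 36 = -8382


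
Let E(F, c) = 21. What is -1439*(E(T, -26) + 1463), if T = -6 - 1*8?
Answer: -2135476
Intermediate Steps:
T = -14 (T = -6 - 8 = -14)
-1439*(E(T, -26) + 1463) = -1439*(21 + 1463) = -1439*1484 = -2135476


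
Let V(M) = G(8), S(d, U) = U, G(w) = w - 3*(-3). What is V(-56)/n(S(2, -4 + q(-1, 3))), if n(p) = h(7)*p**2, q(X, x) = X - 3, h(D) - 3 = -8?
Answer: -17/320 ≈ -0.053125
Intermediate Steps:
h(D) = -5 (h(D) = 3 - 8 = -5)
q(X, x) = -3 + X
G(w) = 9 + w (G(w) = w + 9 = 9 + w)
n(p) = -5*p**2
V(M) = 17 (V(M) = 9 + 8 = 17)
V(-56)/n(S(2, -4 + q(-1, 3))) = 17/((-5*(-4 + (-3 - 1))**2)) = 17/((-5*(-4 - 4)**2)) = 17/((-5*(-8)**2)) = 17/((-5*64)) = 17/(-320) = 17*(-1/320) = -17/320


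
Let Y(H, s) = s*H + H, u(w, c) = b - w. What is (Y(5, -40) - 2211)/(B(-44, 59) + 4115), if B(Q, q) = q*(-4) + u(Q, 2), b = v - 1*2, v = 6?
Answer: -802/1309 ≈ -0.61268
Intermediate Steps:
b = 4 (b = 6 - 1*2 = 6 - 2 = 4)
u(w, c) = 4 - w
Y(H, s) = H + H*s (Y(H, s) = H*s + H = H + H*s)
B(Q, q) = 4 - Q - 4*q (B(Q, q) = q*(-4) + (4 - Q) = -4*q + (4 - Q) = 4 - Q - 4*q)
(Y(5, -40) - 2211)/(B(-44, 59) + 4115) = (5*(1 - 40) - 2211)/((4 - 1*(-44) - 4*59) + 4115) = (5*(-39) - 2211)/((4 + 44 - 236) + 4115) = (-195 - 2211)/(-188 + 4115) = -2406/3927 = -2406*1/3927 = -802/1309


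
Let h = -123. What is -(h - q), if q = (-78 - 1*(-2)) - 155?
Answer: -108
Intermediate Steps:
q = -231 (q = (-78 + 2) - 155 = -76 - 155 = -231)
-(h - q) = -(-123 - 1*(-231)) = -(-123 + 231) = -1*108 = -108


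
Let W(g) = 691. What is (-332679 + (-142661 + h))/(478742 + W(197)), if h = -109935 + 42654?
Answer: -542621/479433 ≈ -1.1318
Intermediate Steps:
h = -67281
(-332679 + (-142661 + h))/(478742 + W(197)) = (-332679 + (-142661 - 67281))/(478742 + 691) = (-332679 - 209942)/479433 = -542621*1/479433 = -542621/479433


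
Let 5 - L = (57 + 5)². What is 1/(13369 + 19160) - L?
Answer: 124878832/32529 ≈ 3839.0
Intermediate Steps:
L = -3839 (L = 5 - (57 + 5)² = 5 - 1*62² = 5 - 1*3844 = 5 - 3844 = -3839)
1/(13369 + 19160) - L = 1/(13369 + 19160) - 1*(-3839) = 1/32529 + 3839 = 124878832/32529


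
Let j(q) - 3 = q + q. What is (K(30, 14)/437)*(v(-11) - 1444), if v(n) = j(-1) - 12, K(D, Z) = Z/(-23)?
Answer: 20370/10051 ≈ 2.0267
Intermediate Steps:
K(D, Z) = -Z/23 (K(D, Z) = Z*(-1/23) = -Z/23)
j(q) = 3 + 2*q (j(q) = 3 + (q + q) = 3 + 2*q)
v(n) = -11 (v(n) = (3 + 2*(-1)) - 12 = (3 - 2) - 12 = 1 - 12 = -11)
(K(30, 14)/437)*(v(-11) - 1444) = (-1/23*14/437)*(-11 - 1444) = -14/23*1/437*(-1455) = -14/10051*(-1455) = 20370/10051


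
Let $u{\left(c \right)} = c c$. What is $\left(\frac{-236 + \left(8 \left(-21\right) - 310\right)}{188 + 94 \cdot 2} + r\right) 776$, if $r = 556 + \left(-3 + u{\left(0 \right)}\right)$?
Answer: $\frac{20099758}{47} \approx 4.2765 \cdot 10^{5}$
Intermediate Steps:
$u{\left(c \right)} = c^{2}$
$r = 553$ ($r = 556 - \left(3 - 0^{2}\right) = 556 + \left(-3 + 0\right) = 556 - 3 = 553$)
$\left(\frac{-236 + \left(8 \left(-21\right) - 310\right)}{188 + 94 \cdot 2} + r\right) 776 = \left(\frac{-236 + \left(8 \left(-21\right) - 310\right)}{188 + 94 \cdot 2} + 553\right) 776 = \left(\frac{-236 - 478}{188 + 188} + 553\right) 776 = \left(\frac{-236 - 478}{376} + 553\right) 776 = \left(\left(-714\right) \frac{1}{376} + 553\right) 776 = \left(- \frac{357}{188} + 553\right) 776 = \frac{103607}{188} \cdot 776 = \frac{20099758}{47}$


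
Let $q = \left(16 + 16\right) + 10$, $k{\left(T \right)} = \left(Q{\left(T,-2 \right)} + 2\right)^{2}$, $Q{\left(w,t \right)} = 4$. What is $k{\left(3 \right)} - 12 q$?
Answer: $-468$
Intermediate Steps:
$k{\left(T \right)} = 36$ ($k{\left(T \right)} = \left(4 + 2\right)^{2} = 6^{2} = 36$)
$q = 42$ ($q = 32 + 10 = 42$)
$k{\left(3 \right)} - 12 q = 36 - 504 = -468$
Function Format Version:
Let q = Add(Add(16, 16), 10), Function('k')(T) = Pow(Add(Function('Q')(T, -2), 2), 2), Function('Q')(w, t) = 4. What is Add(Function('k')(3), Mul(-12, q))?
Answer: -468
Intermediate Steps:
Function('k')(T) = 36 (Function('k')(T) = Pow(Add(4, 2), 2) = Pow(6, 2) = 36)
q = 42 (q = Add(32, 10) = 42)
Add(Function('k')(3), Mul(-12, q)) = Add(36, Mul(-12, 42)) = Add(36, -504) = -468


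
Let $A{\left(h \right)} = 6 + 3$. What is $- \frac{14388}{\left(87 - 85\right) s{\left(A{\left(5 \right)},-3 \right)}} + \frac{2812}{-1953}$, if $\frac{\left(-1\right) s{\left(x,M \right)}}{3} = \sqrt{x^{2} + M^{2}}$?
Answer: $- \frac{2812}{1953} + \frac{1199 \sqrt{10}}{15} \approx 251.33$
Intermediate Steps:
$A{\left(h \right)} = 9$
$s{\left(x,M \right)} = - 3 \sqrt{M^{2} + x^{2}}$ ($s{\left(x,M \right)} = - 3 \sqrt{x^{2} + M^{2}} = - 3 \sqrt{M^{2} + x^{2}}$)
$- \frac{14388}{\left(87 - 85\right) s{\left(A{\left(5 \right)},-3 \right)}} + \frac{2812}{-1953} = - \frac{14388}{\left(87 - 85\right) \left(- 3 \sqrt{\left(-3\right)^{2} + 9^{2}}\right)} + \frac{2812}{-1953} = - \frac{14388}{2 \left(- 3 \sqrt{9 + 81}\right)} + 2812 \left(- \frac{1}{1953}\right) = - \frac{14388}{2 \left(- 3 \sqrt{90}\right)} - \frac{2812}{1953} = - \frac{14388}{2 \left(- 3 \cdot 3 \sqrt{10}\right)} - \frac{2812}{1953} = - \frac{14388}{2 \left(- 9 \sqrt{10}\right)} - \frac{2812}{1953} = - \frac{14388}{\left(-18\right) \sqrt{10}} - \frac{2812}{1953} = - 14388 \left(- \frac{\sqrt{10}}{180}\right) - \frac{2812}{1953} = \frac{1199 \sqrt{10}}{15} - \frac{2812}{1953} = - \frac{2812}{1953} + \frac{1199 \sqrt{10}}{15}$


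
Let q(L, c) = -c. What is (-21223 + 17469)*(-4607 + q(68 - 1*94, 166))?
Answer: 17917842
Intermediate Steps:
(-21223 + 17469)*(-4607 + q(68 - 1*94, 166)) = (-21223 + 17469)*(-4607 - 1*166) = -3754*(-4607 - 166) = -3754*(-4773) = 17917842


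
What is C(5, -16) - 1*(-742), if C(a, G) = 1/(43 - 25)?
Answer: 13357/18 ≈ 742.06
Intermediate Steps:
C(a, G) = 1/18
C(5, -16) - 1*(-742) = 1/18 - 1*(-742) = 1/18 + 742 = 13357/18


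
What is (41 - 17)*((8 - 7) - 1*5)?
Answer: -96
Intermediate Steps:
(41 - 17)*((8 - 7) - 1*5) = 24*(1 - 5) = 24*(-4) = -96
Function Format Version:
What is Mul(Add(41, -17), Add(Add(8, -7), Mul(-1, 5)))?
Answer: -96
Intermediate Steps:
Mul(Add(41, -17), Add(Add(8, -7), Mul(-1, 5))) = Mul(24, Add(1, -5)) = Mul(24, -4) = -96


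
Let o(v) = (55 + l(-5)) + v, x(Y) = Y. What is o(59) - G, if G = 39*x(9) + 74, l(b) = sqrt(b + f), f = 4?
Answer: -311 + I ≈ -311.0 + 1.0*I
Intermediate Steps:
l(b) = sqrt(4 + b) (l(b) = sqrt(b + 4) = sqrt(4 + b))
o(v) = 55 + I + v (o(v) = (55 + sqrt(4 - 5)) + v = (55 + sqrt(-1)) + v = (55 + I) + v = 55 + I + v)
G = 425 (G = 39*9 + 74 = 351 + 74 = 425)
o(59) - G = (55 + I + 59) - 1*425 = (114 + I) - 425 = -311 + I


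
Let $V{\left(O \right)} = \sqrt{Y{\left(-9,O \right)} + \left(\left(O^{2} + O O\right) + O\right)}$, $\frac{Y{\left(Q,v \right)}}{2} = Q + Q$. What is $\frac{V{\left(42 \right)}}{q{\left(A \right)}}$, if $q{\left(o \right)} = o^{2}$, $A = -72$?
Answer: $\frac{\sqrt{3534}}{5184} \approx 0.011467$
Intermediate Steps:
$Y{\left(Q,v \right)} = 4 Q$ ($Y{\left(Q,v \right)} = 2 \left(Q + Q\right) = 2 \cdot 2 Q = 4 Q$)
$V{\left(O \right)} = \sqrt{-36 + O + 2 O^{2}}$ ($V{\left(O \right)} = \sqrt{4 \left(-9\right) + \left(\left(O^{2} + O O\right) + O\right)} = \sqrt{-36 + \left(\left(O^{2} + O^{2}\right) + O\right)} = \sqrt{-36 + \left(2 O^{2} + O\right)} = \sqrt{-36 + \left(O + 2 O^{2}\right)} = \sqrt{-36 + O + 2 O^{2}}$)
$\frac{V{\left(42 \right)}}{q{\left(A \right)}} = \frac{\sqrt{-36 + 42 + 2 \cdot 42^{2}}}{\left(-72\right)^{2}} = \frac{\sqrt{-36 + 42 + 2 \cdot 1764}}{5184} = \sqrt{-36 + 42 + 3528} \cdot \frac{1}{5184} = \sqrt{3534} \cdot \frac{1}{5184} = \frac{\sqrt{3534}}{5184}$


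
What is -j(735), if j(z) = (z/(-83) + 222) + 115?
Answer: -27236/83 ≈ -328.14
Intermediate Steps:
j(z) = 337 - z/83 (j(z) = (z*(-1/83) + 222) + 115 = (-z/83 + 222) + 115 = (222 - z/83) + 115 = 337 - z/83)
-j(735) = -(337 - 1/83*735) = -(337 - 735/83) = -1*27236/83 = -27236/83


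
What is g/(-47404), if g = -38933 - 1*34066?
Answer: 72999/47404 ≈ 1.5399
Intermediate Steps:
g = -72999 (g = -38933 - 34066 = -72999)
g/(-47404) = -72999/(-47404) = -72999*(-1/47404) = 72999/47404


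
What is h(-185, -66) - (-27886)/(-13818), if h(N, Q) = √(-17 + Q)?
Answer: -13943/6909 + I*√83 ≈ -2.0181 + 9.1104*I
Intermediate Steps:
h(-185, -66) - (-27886)/(-13818) = √(-17 - 66) - (-27886)/(-13818) = √(-83) - (-27886)*(-1)/13818 = I*√83 - 1*13943/6909 = I*√83 - 13943/6909 = -13943/6909 + I*√83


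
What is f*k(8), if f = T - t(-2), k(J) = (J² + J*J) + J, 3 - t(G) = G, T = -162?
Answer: -22712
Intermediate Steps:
t(G) = 3 - G
k(J) = J + 2*J² (k(J) = (J² + J²) + J = 2*J² + J = J + 2*J²)
f = -167 (f = -162 - (3 - 1*(-2)) = -162 - (3 + 2) = -162 - 1*5 = -162 - 5 = -167)
f*k(8) = -1336*(1 + 2*8) = -1336*(1 + 16) = -1336*17 = -167*136 = -22712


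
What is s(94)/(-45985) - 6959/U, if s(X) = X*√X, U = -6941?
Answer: 6959/6941 - 94*√94/45985 ≈ 0.98277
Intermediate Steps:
s(X) = X^(3/2)
s(94)/(-45985) - 6959/U = 94^(3/2)/(-45985) - 6959/(-6941) = (94*√94)*(-1/45985) - 6959*(-1/6941) = -94*√94/45985 + 6959/6941 = 6959/6941 - 94*√94/45985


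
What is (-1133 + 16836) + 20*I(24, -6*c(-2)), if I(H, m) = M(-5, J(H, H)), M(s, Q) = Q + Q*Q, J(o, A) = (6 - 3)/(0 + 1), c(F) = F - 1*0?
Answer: 15943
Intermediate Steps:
c(F) = F (c(F) = F + 0 = F)
J(o, A) = 3 (J(o, A) = 3/1 = 3*1 = 3)
M(s, Q) = Q + Q**2
I(H, m) = 12 (I(H, m) = 3*(1 + 3) = 3*4 = 12)
(-1133 + 16836) + 20*I(24, -6*c(-2)) = (-1133 + 16836) + 20*12 = 15703 + 240 = 15943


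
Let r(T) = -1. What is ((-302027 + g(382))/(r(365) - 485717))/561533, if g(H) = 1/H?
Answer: 115374313/104189233935108 ≈ 1.1074e-6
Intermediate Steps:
((-302027 + g(382))/(r(365) - 485717))/561533 = ((-302027 + 1/382)/(-1 - 485717))/561533 = ((-302027 + 1/382)/(-485718))*(1/561533) = -115374313/382*(-1/485718)*(1/561533) = (115374313/185544276)*(1/561533) = 115374313/104189233935108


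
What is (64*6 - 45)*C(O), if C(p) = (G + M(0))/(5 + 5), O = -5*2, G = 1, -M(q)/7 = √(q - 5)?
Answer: 339/10 - 2373*I*√5/10 ≈ 33.9 - 530.62*I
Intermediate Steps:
M(q) = -7*√(-5 + q) (M(q) = -7*√(q - 5) = -7*√(-5 + q))
O = -10
C(p) = ⅒ - 7*I*√5/10 (C(p) = (1 - 7*√(-5 + 0))/(5 + 5) = (1 - 7*I*√5)/10 = (1 - 7*I*√5)*(⅒) = ⅒ - 7*I*√5/10)
(64*6 - 45)*C(O) = (64*6 - 45)*(⅒ - 7*I*√5/10) = (384 - 45)*(⅒ - 7*I*√5/10) = 339*(⅒ - 7*I*√5/10) = 339/10 - 2373*I*√5/10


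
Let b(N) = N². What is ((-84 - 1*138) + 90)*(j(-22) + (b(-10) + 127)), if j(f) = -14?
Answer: -28116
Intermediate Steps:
((-84 - 1*138) + 90)*(j(-22) + (b(-10) + 127)) = ((-84 - 1*138) + 90)*(-14 + ((-10)² + 127)) = ((-84 - 138) + 90)*(-14 + (100 + 127)) = (-222 + 90)*(-14 + 227) = -132*213 = -28116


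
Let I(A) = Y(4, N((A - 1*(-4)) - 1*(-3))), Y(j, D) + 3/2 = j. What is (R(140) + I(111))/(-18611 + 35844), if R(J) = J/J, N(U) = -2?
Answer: 7/34466 ≈ 0.00020310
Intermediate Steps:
R(J) = 1
Y(j, D) = -3/2 + j
I(A) = 5/2 (I(A) = -3/2 + 4 = 5/2)
(R(140) + I(111))/(-18611 + 35844) = (1 + 5/2)/(-18611 + 35844) = (7/2)/17233 = (7/2)*(1/17233) = 7/34466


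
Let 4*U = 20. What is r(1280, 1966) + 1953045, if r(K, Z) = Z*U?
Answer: 1962875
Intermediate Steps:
U = 5 (U = (1/4)*20 = 5)
r(K, Z) = 5*Z (r(K, Z) = Z*5 = 5*Z)
r(1280, 1966) + 1953045 = 5*1966 + 1953045 = 9830 + 1953045 = 1962875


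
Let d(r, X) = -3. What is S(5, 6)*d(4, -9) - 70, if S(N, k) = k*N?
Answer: -160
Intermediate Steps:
S(N, k) = N*k
S(5, 6)*d(4, -9) - 70 = (5*6)*(-3) - 70 = 30*(-3) - 70 = -90 - 70 = -160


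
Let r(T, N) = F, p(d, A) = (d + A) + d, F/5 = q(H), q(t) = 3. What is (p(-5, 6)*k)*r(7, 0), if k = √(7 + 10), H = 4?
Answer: -60*√17 ≈ -247.39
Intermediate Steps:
F = 15 (F = 5*3 = 15)
p(d, A) = A + 2*d (p(d, A) = (A + d) + d = A + 2*d)
r(T, N) = 15
k = √17 ≈ 4.1231
(p(-5, 6)*k)*r(7, 0) = ((6 + 2*(-5))*√17)*15 = ((6 - 10)*√17)*15 = -4*√17*15 = -60*√17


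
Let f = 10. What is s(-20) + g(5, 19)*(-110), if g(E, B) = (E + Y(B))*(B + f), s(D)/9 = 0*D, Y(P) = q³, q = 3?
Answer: -102080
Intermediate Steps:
Y(P) = 27 (Y(P) = 3³ = 27)
s(D) = 0 (s(D) = 9*(0*D) = 9*0 = 0)
g(E, B) = (10 + B)*(27 + E) (g(E, B) = (E + 27)*(B + 10) = (27 + E)*(10 + B) = (10 + B)*(27 + E))
s(-20) + g(5, 19)*(-110) = 0 + (270 + 10*5 + 27*19 + 19*5)*(-110) = 0 + (270 + 50 + 513 + 95)*(-110) = 0 + 928*(-110) = 0 - 102080 = -102080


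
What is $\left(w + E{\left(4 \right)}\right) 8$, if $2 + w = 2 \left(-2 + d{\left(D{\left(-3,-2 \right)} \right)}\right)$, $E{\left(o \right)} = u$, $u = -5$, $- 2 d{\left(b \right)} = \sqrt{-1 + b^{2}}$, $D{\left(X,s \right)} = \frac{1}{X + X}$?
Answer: $-88 - \frac{4 i \sqrt{35}}{3} \approx -88.0 - 7.8881 i$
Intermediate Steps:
$D{\left(X,s \right)} = \frac{1}{2 X}$
$d{\left(b \right)} = - \frac{\sqrt{-1 + b^{2}}}{2}$
$E{\left(o \right)} = -5$
$w = -6 - \frac{i \sqrt{35}}{6}$ ($w = -2 + 2 \left(-2 - \frac{\sqrt{-1 + \left(\frac{1}{2 \left(-3\right)}\right)^{2}}}{2}\right) = -2 + 2 \left(-2 - \frac{\sqrt{-1 + \left(\frac{1}{2} \left(- \frac{1}{3}\right)\right)^{2}}}{2}\right) = -2 + 2 \left(-2 - \frac{\sqrt{-1 + \left(- \frac{1}{6}\right)^{2}}}{2}\right) = -2 + 2 \left(-2 - \frac{\sqrt{-1 + \frac{1}{36}}}{2}\right) = -2 + 2 \left(-2 - \frac{\sqrt{- \frac{35}{36}}}{2}\right) = -2 + 2 \left(-2 - \frac{\frac{1}{6} i \sqrt{35}}{2}\right) = -2 + 2 \left(-2 - \frac{i \sqrt{35}}{12}\right) = -2 - \left(4 + \frac{i \sqrt{35}}{6}\right) = -6 - \frac{i \sqrt{35}}{6} \approx -6.0 - 0.98601 i$)
$\left(w + E{\left(4 \right)}\right) 8 = \left(\left(-6 - \frac{i \sqrt{35}}{6}\right) - 5\right) 8 = \left(-11 - \frac{i \sqrt{35}}{6}\right) 8 = -88 - \frac{4 i \sqrt{35}}{3}$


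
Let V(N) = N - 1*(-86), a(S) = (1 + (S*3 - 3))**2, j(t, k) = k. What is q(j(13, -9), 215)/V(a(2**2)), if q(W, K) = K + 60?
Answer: 275/186 ≈ 1.4785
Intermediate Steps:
q(W, K) = 60 + K
a(S) = (-2 + 3*S)**2 (a(S) = (1 + (3*S - 3))**2 = (1 + (-3 + 3*S))**2 = (-2 + 3*S)**2)
V(N) = 86 + N (V(N) = N + 86 = 86 + N)
q(j(13, -9), 215)/V(a(2**2)) = (60 + 215)/(86 + (-2 + 3*2**2)**2) = 275/(86 + (-2 + 3*4)**2) = 275/(86 + (-2 + 12)**2) = 275/(86 + 10**2) = 275/(86 + 100) = 275/186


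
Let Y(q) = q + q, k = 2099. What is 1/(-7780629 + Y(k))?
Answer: -1/7776431 ≈ -1.2859e-7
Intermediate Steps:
Y(q) = 2*q
1/(-7780629 + Y(k)) = 1/(-7780629 + 2*2099) = 1/(-7780629 + 4198) = 1/(-7776431) = -1/7776431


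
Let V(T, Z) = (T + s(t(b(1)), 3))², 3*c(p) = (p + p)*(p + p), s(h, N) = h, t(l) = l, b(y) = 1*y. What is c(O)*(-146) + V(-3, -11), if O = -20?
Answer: -233588/3 ≈ -77863.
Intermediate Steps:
b(y) = y
c(p) = 4*p²/3 (c(p) = ((p + p)*(p + p))/3 = ((2*p)*(2*p))/3 = (4*p²)/3 = 4*p²/3)
V(T, Z) = (1 + T)² (V(T, Z) = (T + 1)² = (1 + T)²)
c(O)*(-146) + V(-3, -11) = ((4/3)*(-20)²)*(-146) + (1 - 3)² = ((4/3)*400)*(-146) + (-2)² = (1600/3)*(-146) + 4 = -233600/3 + 4 = -233588/3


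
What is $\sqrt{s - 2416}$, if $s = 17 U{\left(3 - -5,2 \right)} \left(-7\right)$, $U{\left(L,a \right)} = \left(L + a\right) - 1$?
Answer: $i \sqrt{3487} \approx 59.051 i$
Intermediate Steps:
$U{\left(L,a \right)} = -1 + L + a$
$s = -1071$ ($s = 17 \left(-1 + \left(3 - -5\right) + 2\right) \left(-7\right) = 17 \left(-1 + \left(3 + 5\right) + 2\right) \left(-7\right) = 17 \left(-1 + 8 + 2\right) \left(-7\right) = 17 \cdot 9 \left(-7\right) = 153 \left(-7\right) = -1071$)
$\sqrt{s - 2416} = \sqrt{-1071 - 2416} = \sqrt{-3487} = i \sqrt{3487}$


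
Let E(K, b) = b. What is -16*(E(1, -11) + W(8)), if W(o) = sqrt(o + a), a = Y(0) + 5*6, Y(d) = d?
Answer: 176 - 16*sqrt(38) ≈ 77.369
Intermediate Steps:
a = 30 (a = 0 + 5*6 = 0 + 30 = 30)
W(o) = sqrt(30 + o) (W(o) = sqrt(o + 30) = sqrt(30 + o))
-16*(E(1, -11) + W(8)) = -16*(-11 + sqrt(30 + 8)) = -16*(-11 + sqrt(38)) = 176 - 16*sqrt(38)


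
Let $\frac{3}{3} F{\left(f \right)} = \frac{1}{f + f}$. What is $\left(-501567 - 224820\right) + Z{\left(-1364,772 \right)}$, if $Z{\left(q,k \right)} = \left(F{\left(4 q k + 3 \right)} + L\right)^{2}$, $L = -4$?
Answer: $- \frac{51546738737391383579}{70964753187364} \approx -7.2637 \cdot 10^{5}$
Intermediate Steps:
$F{\left(f \right)} = \frac{1}{2 f}$ ($F{\left(f \right)} = \frac{1}{f + f} = \frac{1}{2 f}$)
$Z{\left(q,k \right)} = \left(-4 + \frac{1}{2 \left(3 + 4 k q\right)}\right)^{2}$ ($Z{\left(q,k \right)} = \left(\frac{1}{2 \left(4 q k + 3\right)} - 4\right)^{2} = \left(\frac{1}{2 \left(4 k q + 3\right)} - 4\right)^{2} = \left(\frac{1}{2 \left(3 + 4 k q\right)} - 4\right)^{2} = \left(-4 + \frac{1}{2 \left(3 + 4 k q\right)}\right)^{2}$)
$\left(-501567 - 224820\right) + Z{\left(-1364,772 \right)} = \left(-501567 - 224820\right) + \frac{\left(23 + 32 \cdot 772 \left(-1364\right)\right)^{2}}{4 \left(3 + 4 \cdot 772 \left(-1364\right)\right)^{2}} = -726387 + \frac{\left(23 - 33696256\right)^{2}}{4 \left(3 - 4212032\right)^{2}} = -726387 + \frac{\left(-33696233\right)^{2}}{4 \cdot 17741188296841} = -726387 + \frac{1}{4} \cdot \frac{1}{17741188296841} \cdot 1135436118390289 = -726387 + \frac{1135436118390289}{70964753187364} = - \frac{51546738737391383579}{70964753187364}$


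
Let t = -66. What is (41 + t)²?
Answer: 625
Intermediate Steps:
(41 + t)² = (41 - 66)² = (-25)² = 625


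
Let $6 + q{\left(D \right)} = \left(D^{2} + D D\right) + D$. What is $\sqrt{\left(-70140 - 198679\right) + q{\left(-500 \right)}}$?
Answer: $5 \sqrt{9227} \approx 480.29$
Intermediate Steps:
$q{\left(D \right)} = -6 + D + 2 D^{2}$ ($q{\left(D \right)} = -6 + \left(\left(D^{2} + D D\right) + D\right) = -6 + \left(\left(D^{2} + D^{2}\right) + D\right) = -6 + \left(2 D^{2} + D\right) = -6 + \left(D + 2 D^{2}\right) = -6 + D + 2 D^{2}$)
$\sqrt{\left(-70140 - 198679\right) + q{\left(-500 \right)}} = \sqrt{\left(-70140 - 198679\right) - \left(506 - 500000\right)} = \sqrt{-268819 - -499494} = \sqrt{-268819 + 499494} = \sqrt{230675} = 5 \sqrt{9227}$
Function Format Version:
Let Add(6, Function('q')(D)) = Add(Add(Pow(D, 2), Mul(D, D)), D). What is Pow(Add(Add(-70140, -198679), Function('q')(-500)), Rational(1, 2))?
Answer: Mul(5, Pow(9227, Rational(1, 2))) ≈ 480.29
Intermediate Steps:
Function('q')(D) = Add(-6, D, Mul(2, Pow(D, 2))) (Function('q')(D) = Add(-6, Add(Add(Pow(D, 2), Mul(D, D)), D)) = Add(-6, Add(Add(Pow(D, 2), Pow(D, 2)), D)) = Add(-6, Add(Mul(2, Pow(D, 2)), D)) = Add(-6, Add(D, Mul(2, Pow(D, 2)))) = Add(-6, D, Mul(2, Pow(D, 2))))
Pow(Add(Add(-70140, -198679), Function('q')(-500)), Rational(1, 2)) = Pow(Add(Add(-70140, -198679), Add(-6, -500, Mul(2, Pow(-500, 2)))), Rational(1, 2)) = Pow(Add(-268819, Add(-6, -500, Mul(2, 250000))), Rational(1, 2)) = Pow(Add(-268819, Add(-6, -500, 500000)), Rational(1, 2)) = Pow(Add(-268819, 499494), Rational(1, 2)) = Pow(230675, Rational(1, 2)) = Mul(5, Pow(9227, Rational(1, 2)))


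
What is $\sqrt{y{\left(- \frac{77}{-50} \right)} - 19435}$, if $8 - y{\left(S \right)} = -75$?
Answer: $2 i \sqrt{4838} \approx 139.11 i$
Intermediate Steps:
$y{\left(S \right)} = 83$ ($y{\left(S \right)} = 8 - -75 = 8 + 75 = 83$)
$\sqrt{y{\left(- \frac{77}{-50} \right)} - 19435} = \sqrt{83 - 19435} = \sqrt{-19352} = 2 i \sqrt{4838}$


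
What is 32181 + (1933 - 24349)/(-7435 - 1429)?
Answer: 17829675/554 ≈ 32184.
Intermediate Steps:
32181 + (1933 - 24349)/(-7435 - 1429) = 32181 - 22416/(-8864) = 32181 - 22416*(-1/8864) = 32181 + 1401/554 = 17829675/554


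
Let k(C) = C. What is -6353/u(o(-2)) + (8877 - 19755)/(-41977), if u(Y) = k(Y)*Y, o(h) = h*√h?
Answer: 266766905/335816 ≈ 794.38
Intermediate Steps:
o(h) = h^(3/2)
u(Y) = Y² (u(Y) = Y*Y = Y²)
-6353/u(o(-2)) + (8877 - 19755)/(-41977) = -6353/(((-2)^(3/2))²) + (8877 - 19755)/(-41977) = -6353/((-2*I*√2)²) - 10878*(-1/41977) = -6353/(-8) + 10878/41977 = -6353*(-⅛) + 10878/41977 = 6353/8 + 10878/41977 = 266766905/335816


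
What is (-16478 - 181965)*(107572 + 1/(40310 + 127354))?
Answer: -511301197833341/23952 ≈ -2.1347e+10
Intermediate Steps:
(-16478 - 181965)*(107572 + 1/(40310 + 127354)) = -198443*(107572 + 1/167664) = -198443*18035951809/167664 = -511301197833341/23952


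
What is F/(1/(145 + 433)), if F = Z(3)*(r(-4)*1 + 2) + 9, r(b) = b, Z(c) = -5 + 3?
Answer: 7514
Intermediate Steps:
Z(c) = -2
F = 13 (F = -2*(-4*1 + 2) + 9 = -2*(-4 + 2) + 9 = -2*(-2) + 9 = 4 + 9 = 13)
F/(1/(145 + 433)) = 13/(1/(145 + 433)) = 13/(1/578) = 13*578 = 7514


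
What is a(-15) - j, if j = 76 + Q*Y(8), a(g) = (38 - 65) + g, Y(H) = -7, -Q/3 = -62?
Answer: 1184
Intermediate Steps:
Q = 186 (Q = -3*(-62) = 186)
a(g) = -27 + g
j = -1226 (j = 76 + 186*(-7) = 76 - 1302 = -1226)
a(-15) - j = (-27 - 15) - 1*(-1226) = -42 + 1226 = 1184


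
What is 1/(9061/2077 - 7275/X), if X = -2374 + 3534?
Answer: -481864/919883 ≈ -0.52383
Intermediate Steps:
X = 1160
1/(9061/2077 - 7275/X) = 1/(9061/2077 - 7275/1160) = 1/(9061*(1/2077) - 7275*1/1160) = 1/(9061/2077 - 1455/232) = 1/(-919883/481864) = -481864/919883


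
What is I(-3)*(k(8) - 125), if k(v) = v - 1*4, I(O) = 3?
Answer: -363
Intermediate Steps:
k(v) = -4 + v (k(v) = v - 4 = -4 + v)
I(-3)*(k(8) - 125) = 3*((-4 + 8) - 125) = 3*(4 - 125) = 3*(-121) = -363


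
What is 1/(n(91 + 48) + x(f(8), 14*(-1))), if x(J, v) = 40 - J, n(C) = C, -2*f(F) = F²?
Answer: 1/211 ≈ 0.0047393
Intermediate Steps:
f(F) = -F²/2
1/(n(91 + 48) + x(f(8), 14*(-1))) = 1/((91 + 48) + (40 - (-1)*8²/2)) = 1/(139 + (40 - (-1)*64/2)) = 1/(139 + (40 - 1*(-32))) = 1/(139 + (40 + 32)) = 1/(139 + 72) = 1/211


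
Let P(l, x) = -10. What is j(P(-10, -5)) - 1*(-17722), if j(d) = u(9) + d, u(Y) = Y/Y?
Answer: 17713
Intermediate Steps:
u(Y) = 1
j(d) = 1 + d
j(P(-10, -5)) - 1*(-17722) = (1 - 10) - 1*(-17722) = -9 + 17722 = 17713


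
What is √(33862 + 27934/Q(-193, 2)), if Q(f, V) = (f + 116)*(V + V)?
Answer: √800920274/154 ≈ 183.77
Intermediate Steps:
Q(f, V) = 2*V*(116 + f) (Q(f, V) = (116 + f)*(2*V) = 2*V*(116 + f))
√(33862 + 27934/Q(-193, 2)) = √(33862 + 27934/((2*2*(116 - 193)))) = √(33862 + 27934/((2*2*(-77)))) = √(33862 + 27934/(-308)) = √(33862 + 27934*(-1/308)) = √(33862 - 13967/154) = √(5200781/154) = √800920274/154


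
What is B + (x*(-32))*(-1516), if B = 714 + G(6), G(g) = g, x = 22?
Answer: 1067984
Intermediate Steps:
B = 720 (B = 714 + 6 = 720)
B + (x*(-32))*(-1516) = 720 + (22*(-32))*(-1516) = 720 - 704*(-1516) = 720 + 1067264 = 1067984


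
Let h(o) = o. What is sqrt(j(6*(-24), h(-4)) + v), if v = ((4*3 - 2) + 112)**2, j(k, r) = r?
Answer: 4*sqrt(930) ≈ 121.98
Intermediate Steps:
v = 14884 (v = ((12 - 2) + 112)**2 = (10 + 112)**2 = 122**2 = 14884)
sqrt(j(6*(-24), h(-4)) + v) = sqrt(-4 + 14884) = sqrt(14880) = 4*sqrt(930)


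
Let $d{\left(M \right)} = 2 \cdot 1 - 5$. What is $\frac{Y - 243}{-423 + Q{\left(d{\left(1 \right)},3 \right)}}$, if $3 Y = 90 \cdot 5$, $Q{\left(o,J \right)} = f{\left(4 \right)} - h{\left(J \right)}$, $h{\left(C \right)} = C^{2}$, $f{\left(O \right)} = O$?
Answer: $\frac{93}{428} \approx 0.21729$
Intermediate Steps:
$d{\left(M \right)} = -3$ ($d{\left(M \right)} = 2 - 5 = -3$)
$Q{\left(o,J \right)} = 4 - J^{2}$
$Y = 150$ ($Y = \frac{90 \cdot 5}{3} = \frac{1}{3} \cdot 450 = 150$)
$\frac{Y - 243}{-423 + Q{\left(d{\left(1 \right)},3 \right)}} = \frac{150 - 243}{-423 + \left(4 - 3^{2}\right)} = - \frac{93}{-423 + \left(4 - 9\right)} = - \frac{93}{-423 - 5} = - \frac{93}{-428} = \left(-93\right) \left(- \frac{1}{428}\right) = \frac{93}{428}$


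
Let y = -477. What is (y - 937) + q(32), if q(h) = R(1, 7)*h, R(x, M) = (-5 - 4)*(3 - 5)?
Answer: -838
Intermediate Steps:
R(x, M) = 18 (R(x, M) = -9*(-2) = 18)
q(h) = 18*h
(y - 937) + q(32) = (-477 - 937) + 18*32 = -1414 + 576 = -838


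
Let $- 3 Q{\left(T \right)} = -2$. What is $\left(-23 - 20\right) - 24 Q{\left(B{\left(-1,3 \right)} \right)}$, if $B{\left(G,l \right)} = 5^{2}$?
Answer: $-59$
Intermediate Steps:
$B{\left(G,l \right)} = 25$
$Q{\left(T \right)} = \frac{2}{3}$ ($Q{\left(T \right)} = \left(- \frac{1}{3}\right) \left(-2\right) = \frac{2}{3}$)
$\left(-23 - 20\right) - 24 Q{\left(B{\left(-1,3 \right)} \right)} = \left(-23 - 20\right) - 16 = -43 - 16 = -59$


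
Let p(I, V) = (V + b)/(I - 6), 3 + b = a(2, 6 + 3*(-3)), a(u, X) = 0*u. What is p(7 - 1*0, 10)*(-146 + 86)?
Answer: -420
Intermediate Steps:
a(u, X) = 0
b = -3 (b = -3 + 0 = -3)
p(I, V) = (-3 + V)/(-6 + I) (p(I, V) = (V - 3)/(I - 6) = (-3 + V)/(-6 + I))
p(7 - 1*0, 10)*(-146 + 86) = ((-3 + 10)/(-6 + (7 - 1*0)))*(-146 + 86) = (7/(-6 + (7 + 0)))*(-60) = (7/(-6 + 7))*(-60) = (7/1)*(-60) = (1*7)*(-60) = 7*(-60) = -420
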